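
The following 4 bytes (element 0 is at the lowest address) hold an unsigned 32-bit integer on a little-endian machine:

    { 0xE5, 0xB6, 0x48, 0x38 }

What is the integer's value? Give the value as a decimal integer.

944289509

In little-endian order the low byte comes first in memory.
Reassemble most-significant byte first: 38 48 B6 E5 → 0x3848B6E5.
0x3848B6E5 = 944289509.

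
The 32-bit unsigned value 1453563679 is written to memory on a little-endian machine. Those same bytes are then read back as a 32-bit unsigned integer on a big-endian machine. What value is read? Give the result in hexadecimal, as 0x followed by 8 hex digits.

0x1F9FA356

1453563679 in 32-bit hexadecimal is 0x56A39F1F.
Stored little-endian, the bytes at ascending addresses are 1F 9F A3 56.
Read back as big-endian, the last byte is least significant, giving 0x1F9FA356.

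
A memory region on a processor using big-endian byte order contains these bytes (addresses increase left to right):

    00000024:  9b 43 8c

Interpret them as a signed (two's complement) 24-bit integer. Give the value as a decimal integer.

-6601844

Big-endian stores the most-significant byte at the lowest address.
The bytes are already most-significant first: 0x9B438C.
Top bit is set, so as a signed 24-bit value this is 0x9B438C − 2^24 = -6601844.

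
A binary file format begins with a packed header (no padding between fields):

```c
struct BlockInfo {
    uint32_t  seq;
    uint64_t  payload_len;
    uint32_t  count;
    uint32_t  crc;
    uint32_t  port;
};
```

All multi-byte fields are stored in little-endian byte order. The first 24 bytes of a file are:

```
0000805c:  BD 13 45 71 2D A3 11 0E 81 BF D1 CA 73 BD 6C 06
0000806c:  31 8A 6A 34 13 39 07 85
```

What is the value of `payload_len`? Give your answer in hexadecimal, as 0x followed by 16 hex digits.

`payload_len` follows `seq` (4 bytes), so it starts at byte offset 4 and occupies 8 bytes.
Bytes at offsets 4..11: 2D A3 11 0E 81 BF D1 CA.
Little-endian stores the least-significant byte at the lowest address.
Reassemble most-significant byte first: CA D1 BF 81 0E 11 A3 2D → 0xCAD1BF810E11A32D.

0xCAD1BF810E11A32D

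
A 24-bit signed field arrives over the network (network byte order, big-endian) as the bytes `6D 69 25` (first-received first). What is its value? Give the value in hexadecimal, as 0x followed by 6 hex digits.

0x6D6925

In big-endian order the high byte comes first in memory.
The bytes are already most-significant first: 0x6D6925.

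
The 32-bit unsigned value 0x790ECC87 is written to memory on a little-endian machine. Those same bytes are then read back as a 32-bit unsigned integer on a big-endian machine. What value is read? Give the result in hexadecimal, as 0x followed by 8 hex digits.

Stored little-endian, the bytes at ascending addresses are 87 CC 0E 79.
Read back as big-endian, the last byte is least significant, giving 0x87CC0E79.

0x87CC0E79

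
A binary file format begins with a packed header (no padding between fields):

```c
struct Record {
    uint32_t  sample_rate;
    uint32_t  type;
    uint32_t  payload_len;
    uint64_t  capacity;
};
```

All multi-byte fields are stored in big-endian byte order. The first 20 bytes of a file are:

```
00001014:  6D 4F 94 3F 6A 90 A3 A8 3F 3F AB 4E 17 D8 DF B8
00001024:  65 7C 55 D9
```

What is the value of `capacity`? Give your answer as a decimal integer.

1718369240911467993

`capacity` follows `sample_rate` (4 B), `type` (4 B), `payload_len` (4 B), so it starts at offset 4 + 4 + 4 = 12 and occupies 8 bytes.
Bytes at offsets 12..19: 17 D8 DF B8 65 7C 55 D9.
In big-endian order the high byte comes first in memory.
The bytes are already most-significant first: 0x17D8DFB8657C55D9.
0x17D8DFB8657C55D9 = 1718369240911467993.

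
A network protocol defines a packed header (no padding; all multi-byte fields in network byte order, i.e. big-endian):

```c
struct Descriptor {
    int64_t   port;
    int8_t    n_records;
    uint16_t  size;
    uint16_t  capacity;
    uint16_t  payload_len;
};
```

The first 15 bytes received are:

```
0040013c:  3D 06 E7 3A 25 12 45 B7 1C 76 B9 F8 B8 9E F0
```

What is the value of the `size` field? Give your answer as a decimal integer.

`size` follows `port` (8 B), `n_records` (1 B), so it starts at offset 8 + 1 = 9 and occupies 2 bytes.
Bytes at offsets 9..10: 76 B9.
Big-endian stores the most-significant byte at the lowest address.
The bytes are already most-significant first: 0x76B9.
0x76B9 = 30393.

30393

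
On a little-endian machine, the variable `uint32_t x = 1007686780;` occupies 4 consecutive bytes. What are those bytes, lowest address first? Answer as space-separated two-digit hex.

1007686780 in hexadecimal, padded to 32 bits, is 0x3C10147C.
Split into bytes (most-significant first): 3C 10 14 7C.
In little-endian order the low byte comes first in memory.
So at ascending addresses the bytes are 7C 14 10 3C.

7C 14 10 3C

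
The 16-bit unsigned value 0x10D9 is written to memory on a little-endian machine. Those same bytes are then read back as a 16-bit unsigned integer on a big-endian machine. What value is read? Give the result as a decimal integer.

Stored little-endian, the bytes at ascending addresses are D9 10.
Read back as big-endian, the last byte is least significant, giving 0xD910.
0xD910 = 55568.

55568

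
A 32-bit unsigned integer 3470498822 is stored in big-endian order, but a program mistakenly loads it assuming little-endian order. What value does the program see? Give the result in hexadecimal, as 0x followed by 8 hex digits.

3470498822 in 32-bit hexadecimal is 0xCEDB9C06.
Stored big-endian, the bytes at ascending addresses are CE DB 9C 06.
Read back as little-endian, the first byte is least significant, giving 0x069CDBCE.

0x069CDBCE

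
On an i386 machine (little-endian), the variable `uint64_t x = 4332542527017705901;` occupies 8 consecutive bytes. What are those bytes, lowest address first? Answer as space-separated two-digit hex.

AD E1 29 39 79 48 20 3C

4332542527017705901 in hexadecimal, padded to 64 bits, is 0x3C2048793929E1AD.
Split into bytes (most-significant first): 3C 20 48 79 39 29 E1 AD.
In little-endian order the low byte comes first in memory.
So at ascending addresses the bytes are AD E1 29 39 79 48 20 3C.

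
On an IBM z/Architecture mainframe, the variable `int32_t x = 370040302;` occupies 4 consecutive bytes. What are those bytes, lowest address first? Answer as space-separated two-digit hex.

370040302 in hexadecimal, padded to 32 bits, is 0x160E5DEE.
Split into bytes (most-significant first): 16 0E 5D EE.
Big-endian stores the most-significant byte at the lowest address.
So the memory order matches the most-significant-first order: 16 0E 5D EE.

16 0E 5D EE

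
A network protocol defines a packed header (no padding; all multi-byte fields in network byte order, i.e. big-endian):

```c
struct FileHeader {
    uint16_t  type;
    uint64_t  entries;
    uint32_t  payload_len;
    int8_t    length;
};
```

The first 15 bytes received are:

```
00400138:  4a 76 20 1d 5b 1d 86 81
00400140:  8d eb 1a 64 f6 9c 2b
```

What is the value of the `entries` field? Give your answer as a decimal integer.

`entries` follows `type` (2 bytes), so it starts at byte offset 2 and occupies 8 bytes.
Bytes at offsets 2..9: 20 1D 5B 1D 86 81 8D EB.
Big-endian stores the most-significant byte at the lowest address.
The bytes are already most-significant first: 0x201D5B1D86818DEB.
0x201D5B1D86818DEB = 2314105965907119595.

2314105965907119595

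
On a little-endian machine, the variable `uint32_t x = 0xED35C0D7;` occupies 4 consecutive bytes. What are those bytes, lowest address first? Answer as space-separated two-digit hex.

Split into bytes (most-significant first): ED 35 C0 D7.
Little-endian stores the least-significant byte at the lowest address.
So at ascending addresses the bytes are D7 C0 35 ED.

D7 C0 35 ED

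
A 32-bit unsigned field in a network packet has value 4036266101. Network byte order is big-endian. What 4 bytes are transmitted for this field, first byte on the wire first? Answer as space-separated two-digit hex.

4036266101 in hexadecimal, padded to 32 bits, is 0xF0948875.
Split into bytes (most-significant first): F0 94 88 75.
In big-endian order the high byte comes first in memory.
So the memory order matches the most-significant-first order: F0 94 88 75.

F0 94 88 75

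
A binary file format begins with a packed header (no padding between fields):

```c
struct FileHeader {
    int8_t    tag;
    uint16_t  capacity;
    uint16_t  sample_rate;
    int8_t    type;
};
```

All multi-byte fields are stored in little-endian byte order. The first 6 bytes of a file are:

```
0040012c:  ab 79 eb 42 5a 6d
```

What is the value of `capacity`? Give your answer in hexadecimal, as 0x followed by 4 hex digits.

`capacity` follows `tag` (1 byte), so it starts at byte offset 1 and occupies 2 bytes.
Bytes at offsets 1..2: 79 EB.
Little-endian stores the least-significant byte at the lowest address.
Reassemble most-significant byte first: EB 79 → 0xEB79.

0xEB79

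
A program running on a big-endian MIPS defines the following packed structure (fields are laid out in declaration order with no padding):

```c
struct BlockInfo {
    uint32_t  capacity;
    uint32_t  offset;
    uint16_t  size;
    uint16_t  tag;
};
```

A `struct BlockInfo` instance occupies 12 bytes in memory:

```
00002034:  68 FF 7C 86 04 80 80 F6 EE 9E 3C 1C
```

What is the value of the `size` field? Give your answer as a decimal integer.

`size` follows `capacity` (4 B), `offset` (4 B), so it starts at offset 4 + 4 = 8 and occupies 2 bytes.
Bytes at offsets 8..9: EE 9E.
Big-endian: lowest address holds the most-significant byte.
The bytes are already most-significant first: 0xEE9E.
0xEE9E = 61086.

61086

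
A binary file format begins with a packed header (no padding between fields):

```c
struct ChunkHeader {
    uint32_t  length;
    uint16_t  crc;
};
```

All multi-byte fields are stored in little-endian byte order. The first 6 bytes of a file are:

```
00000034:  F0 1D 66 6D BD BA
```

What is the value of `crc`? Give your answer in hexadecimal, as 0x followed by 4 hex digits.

0xBABD

`crc` follows `length` (4 bytes), so it starts at byte offset 4 and occupies 2 bytes.
Bytes at offsets 4..5: BD BA.
Little-endian stores the least-significant byte at the lowest address.
Reassemble most-significant byte first: BA BD → 0xBABD.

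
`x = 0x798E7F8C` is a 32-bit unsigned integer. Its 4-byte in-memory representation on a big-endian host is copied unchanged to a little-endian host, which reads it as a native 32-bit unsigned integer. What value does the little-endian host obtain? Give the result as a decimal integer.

2357169785

Stored big-endian, the bytes at ascending addresses are 79 8E 7F 8C.
Read back as little-endian, the first byte is least significant, giving 0x8C7F8E79.
0x8C7F8E79 = 2357169785.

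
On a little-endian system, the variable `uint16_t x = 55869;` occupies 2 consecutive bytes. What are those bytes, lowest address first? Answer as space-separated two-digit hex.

3D DA

55869 in hexadecimal, padded to 16 bits, is 0xDA3D.
Split into bytes (most-significant first): DA 3D.
Little-endian stores the least-significant byte at the lowest address.
So at ascending addresses the bytes are 3D DA.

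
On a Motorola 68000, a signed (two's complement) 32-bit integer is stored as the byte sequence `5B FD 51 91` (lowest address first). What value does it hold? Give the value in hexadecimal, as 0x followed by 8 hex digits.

Big-endian stores the most-significant byte at the lowest address.
The bytes are already most-significant first: 0x5BFD5191.

0x5BFD5191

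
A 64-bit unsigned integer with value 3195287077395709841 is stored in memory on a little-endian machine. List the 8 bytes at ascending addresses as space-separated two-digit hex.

91 3F 91 E3 AA F0 57 2C

3195287077395709841 in hexadecimal, padded to 64 bits, is 0x2C57F0AAE3913F91.
Split into bytes (most-significant first): 2C 57 F0 AA E3 91 3F 91.
Little-endian: lowest address holds the least-significant byte.
So at ascending addresses the bytes are 91 3F 91 E3 AA F0 57 2C.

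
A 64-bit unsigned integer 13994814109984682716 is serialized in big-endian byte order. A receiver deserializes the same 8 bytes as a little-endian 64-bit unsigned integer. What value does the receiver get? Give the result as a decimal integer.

13994814109984682716 in 64-bit hexadecimal is 0xC23791490B42F2DC.
Stored big-endian, the bytes at ascending addresses are C2 37 91 49 0B 42 F2 DC.
Read back as little-endian, the first byte is least significant, giving 0xDCF2420B499137C2.
0xDCF2420B499137C2 = 15920860248954451906.

15920860248954451906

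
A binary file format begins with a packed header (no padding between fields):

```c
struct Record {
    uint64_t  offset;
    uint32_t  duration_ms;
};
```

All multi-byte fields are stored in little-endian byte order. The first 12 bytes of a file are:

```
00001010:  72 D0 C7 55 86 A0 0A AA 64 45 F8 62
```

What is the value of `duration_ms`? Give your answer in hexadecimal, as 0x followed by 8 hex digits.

0x62F84564

`duration_ms` follows `offset` (8 bytes), so it starts at byte offset 8 and occupies 4 bytes.
Bytes at offsets 8..11: 64 45 F8 62.
Little-endian stores the least-significant byte at the lowest address.
Reassemble most-significant byte first: 62 F8 45 64 → 0x62F84564.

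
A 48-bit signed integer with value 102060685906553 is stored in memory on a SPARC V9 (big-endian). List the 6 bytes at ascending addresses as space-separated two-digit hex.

5C D2 DA ED D2 79

102060685906553 in hexadecimal, padded to 48 bits, is 0x5CD2DAEDD279.
Split into bytes (most-significant first): 5C D2 DA ED D2 79.
In big-endian order the high byte comes first in memory.
So the memory order matches the most-significant-first order: 5C D2 DA ED D2 79.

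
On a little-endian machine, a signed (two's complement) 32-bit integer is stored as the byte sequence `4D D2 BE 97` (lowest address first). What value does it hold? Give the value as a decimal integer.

-1749102003

Little-endian: lowest address holds the least-significant byte.
Reassemble most-significant byte first: 97 BE D2 4D → 0x97BED24D.
Top bit is set, so as a signed 32-bit value this is 0x97BED24D − 2^32 = -1749102003.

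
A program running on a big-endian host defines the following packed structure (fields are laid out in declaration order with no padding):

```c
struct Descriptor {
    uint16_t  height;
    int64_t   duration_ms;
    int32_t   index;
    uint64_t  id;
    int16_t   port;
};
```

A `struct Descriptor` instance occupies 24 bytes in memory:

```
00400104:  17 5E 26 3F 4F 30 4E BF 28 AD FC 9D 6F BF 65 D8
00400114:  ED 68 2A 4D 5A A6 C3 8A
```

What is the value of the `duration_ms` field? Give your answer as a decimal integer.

`duration_ms` follows `height` (2 bytes), so it starts at byte offset 2 and occupies 8 bytes.
Bytes at offsets 2..9: 26 3F 4F 30 4E BF 28 AD.
In big-endian order the high byte comes first in memory.
The bytes are already most-significant first: 0x263F4F304EBF28AD.
0x263F4F304EBF28AD = 2756008565872208045.

2756008565872208045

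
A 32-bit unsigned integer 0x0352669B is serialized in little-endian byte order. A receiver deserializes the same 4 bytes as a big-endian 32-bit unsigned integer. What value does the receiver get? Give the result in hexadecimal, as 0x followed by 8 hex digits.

Stored little-endian, the bytes at ascending addresses are 9B 66 52 03.
Read back as big-endian, the last byte is least significant, giving 0x9B665203.

0x9B665203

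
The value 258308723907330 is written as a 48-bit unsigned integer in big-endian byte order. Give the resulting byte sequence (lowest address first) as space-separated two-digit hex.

EA EE 2F BB 1B 02

258308723907330 in hexadecimal, padded to 48 bits, is 0xEAEE2FBB1B02.
Split into bytes (most-significant first): EA EE 2F BB 1B 02.
Big-endian stores the most-significant byte at the lowest address.
So the memory order matches the most-significant-first order: EA EE 2F BB 1B 02.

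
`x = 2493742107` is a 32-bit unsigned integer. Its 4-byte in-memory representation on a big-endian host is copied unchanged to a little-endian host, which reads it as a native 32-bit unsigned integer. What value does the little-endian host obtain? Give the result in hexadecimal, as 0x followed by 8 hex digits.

0x1B7CA394

2493742107 in 32-bit hexadecimal is 0x94A37C1B.
Stored big-endian, the bytes at ascending addresses are 94 A3 7C 1B.
Read back as little-endian, the first byte is least significant, giving 0x1B7CA394.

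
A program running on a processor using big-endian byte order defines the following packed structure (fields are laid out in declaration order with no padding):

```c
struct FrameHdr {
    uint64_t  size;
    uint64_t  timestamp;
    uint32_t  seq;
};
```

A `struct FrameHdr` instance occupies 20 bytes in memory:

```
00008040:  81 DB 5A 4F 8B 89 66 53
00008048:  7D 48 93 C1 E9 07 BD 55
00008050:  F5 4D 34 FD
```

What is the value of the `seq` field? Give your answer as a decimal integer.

4115477757

`seq` follows `size` (8 B), `timestamp` (8 B), so it starts at offset 8 + 8 = 16 and occupies 4 bytes.
Bytes at offsets 16..19: F5 4D 34 FD.
Big-endian: lowest address holds the most-significant byte.
The bytes are already most-significant first: 0xF54D34FD.
0xF54D34FD = 4115477757.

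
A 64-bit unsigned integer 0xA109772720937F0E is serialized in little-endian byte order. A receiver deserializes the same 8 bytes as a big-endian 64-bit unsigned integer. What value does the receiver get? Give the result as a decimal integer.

Stored little-endian, the bytes at ascending addresses are 0E 7F 93 20 27 77 09 A1.
Read back as big-endian, the last byte is least significant, giving 0x0E7F9320277709A1.
0x0E7F9320277709A1 = 1044715404883593633.

1044715404883593633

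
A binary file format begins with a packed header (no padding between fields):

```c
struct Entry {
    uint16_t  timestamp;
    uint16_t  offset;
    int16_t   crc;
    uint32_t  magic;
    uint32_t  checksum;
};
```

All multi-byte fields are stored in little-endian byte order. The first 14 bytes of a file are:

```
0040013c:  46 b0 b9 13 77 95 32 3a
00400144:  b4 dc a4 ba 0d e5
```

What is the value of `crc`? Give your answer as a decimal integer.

`crc` follows `timestamp` (2 B), `offset` (2 B), so it starts at offset 2 + 2 = 4 and occupies 2 bytes.
Bytes at offsets 4..5: 77 95.
Little-endian stores the least-significant byte at the lowest address.
Reassemble most-significant byte first: 95 77 → 0x9577.
Top bit is set, so as a signed 16-bit value this is 0x9577 − 2^16 = -27273.

-27273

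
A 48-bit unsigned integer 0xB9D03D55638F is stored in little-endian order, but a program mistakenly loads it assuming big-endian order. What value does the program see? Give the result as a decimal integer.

Stored little-endian, the bytes at ascending addresses are 8F 63 55 3D D0 B9.
Read back as big-endian, the last byte is least significant, giving 0x8F63553DD0B9.
0x8F63553DD0B9 = 157656794648761.

157656794648761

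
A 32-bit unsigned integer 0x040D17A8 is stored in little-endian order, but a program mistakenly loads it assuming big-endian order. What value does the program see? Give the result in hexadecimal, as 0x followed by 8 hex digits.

0xA8170D04

Stored little-endian, the bytes at ascending addresses are A8 17 0D 04.
Read back as big-endian, the last byte is least significant, giving 0xA8170D04.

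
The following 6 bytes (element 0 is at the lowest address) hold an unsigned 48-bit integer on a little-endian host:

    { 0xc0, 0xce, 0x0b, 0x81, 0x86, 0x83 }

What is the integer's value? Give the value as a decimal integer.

Little-endian stores the least-significant byte at the lowest address.
Reassemble most-significant byte first: 83 86 81 0B CE C0 → 0x8386810BCEC0.
0x8386810BCEC0 = 144613713891008.

144613713891008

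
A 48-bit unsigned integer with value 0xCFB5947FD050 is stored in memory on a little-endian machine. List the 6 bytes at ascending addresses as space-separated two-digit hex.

50 D0 7F 94 B5 CF

Split into bytes (most-significant first): CF B5 94 7F D0 50.
Little-endian stores the least-significant byte at the lowest address.
So at ascending addresses the bytes are 50 D0 7F 94 B5 CF.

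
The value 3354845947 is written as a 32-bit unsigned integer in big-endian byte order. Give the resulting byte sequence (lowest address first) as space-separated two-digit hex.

3354845947 in hexadecimal, padded to 32 bits, is 0xC7F6E2FB.
Split into bytes (most-significant first): C7 F6 E2 FB.
Big-endian: lowest address holds the most-significant byte.
So the memory order matches the most-significant-first order: C7 F6 E2 FB.

C7 F6 E2 FB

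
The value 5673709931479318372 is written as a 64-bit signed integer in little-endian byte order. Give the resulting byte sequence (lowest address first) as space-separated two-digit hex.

5673709931479318372 in hexadecimal, padded to 64 bits, is 0x4EBD111F406E3F64.
Split into bytes (most-significant first): 4E BD 11 1F 40 6E 3F 64.
Little-endian: lowest address holds the least-significant byte.
So at ascending addresses the bytes are 64 3F 6E 40 1F 11 BD 4E.

64 3F 6E 40 1F 11 BD 4E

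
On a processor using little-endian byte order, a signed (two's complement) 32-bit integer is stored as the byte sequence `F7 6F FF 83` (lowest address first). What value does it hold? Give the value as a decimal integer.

Little-endian: lowest address holds the least-significant byte.
Reassemble most-significant byte first: 83 FF 6F F7 → 0x83FF6FF7.
Top bit is set, so as a signed 32-bit value this is 0x83FF6FF7 − 2^32 = -2080411657.

-2080411657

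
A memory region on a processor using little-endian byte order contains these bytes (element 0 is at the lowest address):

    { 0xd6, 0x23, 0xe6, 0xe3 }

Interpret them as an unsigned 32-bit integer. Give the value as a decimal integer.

In little-endian order the low byte comes first in memory.
Reassemble most-significant byte first: E3 E6 23 D6 → 0xE3E623D6.
0xE3E623D6 = 3823510486.

3823510486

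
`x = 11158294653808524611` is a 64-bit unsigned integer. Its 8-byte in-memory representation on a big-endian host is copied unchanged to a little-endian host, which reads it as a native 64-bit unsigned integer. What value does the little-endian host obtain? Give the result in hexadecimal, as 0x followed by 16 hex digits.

0x43BD6553DE39DA9A

11158294653808524611 in 64-bit hexadecimal is 0x9ADA39DE5365BD43.
Stored big-endian, the bytes at ascending addresses are 9A DA 39 DE 53 65 BD 43.
Read back as little-endian, the first byte is least significant, giving 0x43BD6553DE39DA9A.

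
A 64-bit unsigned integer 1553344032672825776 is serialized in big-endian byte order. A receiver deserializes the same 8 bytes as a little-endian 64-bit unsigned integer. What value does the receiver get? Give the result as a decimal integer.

1553344032672825776 in 64-bit hexadecimal is 0x158E962AF16FC1B0.
Stored big-endian, the bytes at ascending addresses are 15 8E 96 2A F1 6F C1 B0.
Read back as little-endian, the first byte is least significant, giving 0xB0C16FF12A968E15.
0xB0C16FF12A968E15 = 12736584302772784661.

12736584302772784661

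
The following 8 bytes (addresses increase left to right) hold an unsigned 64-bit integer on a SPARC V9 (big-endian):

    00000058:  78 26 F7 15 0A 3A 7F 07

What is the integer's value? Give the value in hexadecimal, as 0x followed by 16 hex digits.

Big-endian: lowest address holds the most-significant byte.
The bytes are already most-significant first: 0x7826F7150A3A7F07.

0x7826F7150A3A7F07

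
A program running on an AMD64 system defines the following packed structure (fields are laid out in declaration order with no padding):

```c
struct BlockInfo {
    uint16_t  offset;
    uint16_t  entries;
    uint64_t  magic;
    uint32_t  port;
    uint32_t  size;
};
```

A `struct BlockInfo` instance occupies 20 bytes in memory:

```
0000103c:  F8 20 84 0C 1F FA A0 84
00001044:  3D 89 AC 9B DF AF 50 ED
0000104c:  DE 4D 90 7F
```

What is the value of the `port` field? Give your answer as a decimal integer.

`port` follows `offset` (2 B), `entries` (2 B), `magic` (8 B), so it starts at offset 2 + 2 + 8 = 12 and occupies 4 bytes.
Bytes at offsets 12..15: DF AF 50 ED.
Little-endian stores the least-significant byte at the lowest address.
Reassemble most-significant byte first: ED 50 AF DF → 0xED50AFDF.
0xED50AFDF = 3981488095.

3981488095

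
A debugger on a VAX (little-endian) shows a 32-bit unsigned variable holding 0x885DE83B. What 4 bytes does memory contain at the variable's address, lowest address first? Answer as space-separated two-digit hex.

Split into bytes (most-significant first): 88 5D E8 3B.
Little-endian: lowest address holds the least-significant byte.
So at ascending addresses the bytes are 3B E8 5D 88.

3B E8 5D 88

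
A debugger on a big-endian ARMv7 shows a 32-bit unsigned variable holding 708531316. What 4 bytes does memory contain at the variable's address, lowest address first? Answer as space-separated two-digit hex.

2A 3B 54 74

708531316 in hexadecimal, padded to 32 bits, is 0x2A3B5474.
Split into bytes (most-significant first): 2A 3B 54 74.
Big-endian: lowest address holds the most-significant byte.
So the memory order matches the most-significant-first order: 2A 3B 54 74.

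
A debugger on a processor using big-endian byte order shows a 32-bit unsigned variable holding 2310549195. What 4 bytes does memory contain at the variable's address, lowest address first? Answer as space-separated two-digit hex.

2310549195 in hexadecimal, padded to 32 bits, is 0x89B82ECB.
Split into bytes (most-significant first): 89 B8 2E CB.
In big-endian order the high byte comes first in memory.
So the memory order matches the most-significant-first order: 89 B8 2E CB.

89 B8 2E CB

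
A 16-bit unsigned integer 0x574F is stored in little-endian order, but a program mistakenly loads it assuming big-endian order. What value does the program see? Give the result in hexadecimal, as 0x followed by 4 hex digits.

0x4F57

Stored little-endian, the bytes at ascending addresses are 4F 57.
Read back as big-endian, the last byte is least significant, giving 0x4F57.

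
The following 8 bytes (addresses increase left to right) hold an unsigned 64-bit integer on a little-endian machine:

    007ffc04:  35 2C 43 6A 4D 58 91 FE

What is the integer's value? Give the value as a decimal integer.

18343539846775254069

Little-endian: lowest address holds the least-significant byte.
Reassemble most-significant byte first: FE 91 58 4D 6A 43 2C 35 → 0xFE91584D6A432C35.
0xFE91584D6A432C35 = 18343539846775254069.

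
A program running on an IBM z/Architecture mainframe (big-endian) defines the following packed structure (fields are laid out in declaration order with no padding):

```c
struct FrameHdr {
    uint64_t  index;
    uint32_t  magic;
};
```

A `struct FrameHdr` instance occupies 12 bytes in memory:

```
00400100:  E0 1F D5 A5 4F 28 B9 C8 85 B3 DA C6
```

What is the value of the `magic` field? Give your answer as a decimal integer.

2243156678

`magic` follows `index` (8 bytes), so it starts at byte offset 8 and occupies 4 bytes.
Bytes at offsets 8..11: 85 B3 DA C6.
Big-endian stores the most-significant byte at the lowest address.
The bytes are already most-significant first: 0x85B3DAC6.
0x85B3DAC6 = 2243156678.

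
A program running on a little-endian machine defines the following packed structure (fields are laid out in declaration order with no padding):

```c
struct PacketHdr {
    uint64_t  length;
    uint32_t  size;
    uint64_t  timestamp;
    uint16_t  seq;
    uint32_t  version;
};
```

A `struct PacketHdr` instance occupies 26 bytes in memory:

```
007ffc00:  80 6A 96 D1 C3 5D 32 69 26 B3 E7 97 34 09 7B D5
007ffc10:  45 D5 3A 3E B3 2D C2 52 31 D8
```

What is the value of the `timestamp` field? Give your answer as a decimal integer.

4484130874911820084

`timestamp` follows `length` (8 B), `size` (4 B), so it starts at offset 8 + 4 = 12 and occupies 8 bytes.
Bytes at offsets 12..19: 34 09 7B D5 45 D5 3A 3E.
In little-endian order the low byte comes first in memory.
Reassemble most-significant byte first: 3E 3A D5 45 D5 7B 09 34 → 0x3E3AD545D57B0934.
0x3E3AD545D57B0934 = 4484130874911820084.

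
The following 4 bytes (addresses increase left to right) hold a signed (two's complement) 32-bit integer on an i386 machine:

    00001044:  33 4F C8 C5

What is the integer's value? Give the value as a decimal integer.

-976728269

Little-endian: lowest address holds the least-significant byte.
Reassemble most-significant byte first: C5 C8 4F 33 → 0xC5C84F33.
Top bit is set, so as a signed 32-bit value this is 0xC5C84F33 − 2^32 = -976728269.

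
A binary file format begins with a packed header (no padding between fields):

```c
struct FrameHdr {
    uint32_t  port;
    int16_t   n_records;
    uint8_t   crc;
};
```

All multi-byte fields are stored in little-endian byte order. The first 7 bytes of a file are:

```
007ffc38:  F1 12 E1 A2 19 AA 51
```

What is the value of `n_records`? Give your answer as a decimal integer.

`n_records` follows `port` (4 bytes), so it starts at byte offset 4 and occupies 2 bytes.
Bytes at offsets 4..5: 19 AA.
In little-endian order the low byte comes first in memory.
Reassemble most-significant byte first: AA 19 → 0xAA19.
Top bit is set, so as a signed 16-bit value this is 0xAA19 − 2^16 = -21991.

-21991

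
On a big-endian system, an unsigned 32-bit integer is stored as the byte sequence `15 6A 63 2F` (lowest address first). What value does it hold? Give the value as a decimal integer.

359293743

Big-endian stores the most-significant byte at the lowest address.
The bytes are already most-significant first: 0x156A632F.
0x156A632F = 359293743.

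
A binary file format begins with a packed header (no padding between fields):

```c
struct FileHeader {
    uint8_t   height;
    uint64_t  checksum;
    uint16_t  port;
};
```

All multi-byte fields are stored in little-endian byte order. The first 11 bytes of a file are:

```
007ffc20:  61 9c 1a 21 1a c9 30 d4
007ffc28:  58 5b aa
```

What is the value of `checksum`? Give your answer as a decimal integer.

6400794610685254300

`checksum` follows `height` (1 byte), so it starts at byte offset 1 and occupies 8 bytes.
Bytes at offsets 1..8: 9C 1A 21 1A C9 30 D4 58.
Little-endian: lowest address holds the least-significant byte.
Reassemble most-significant byte first: 58 D4 30 C9 1A 21 1A 9C → 0x58D430C91A211A9C.
0x58D430C91A211A9C = 6400794610685254300.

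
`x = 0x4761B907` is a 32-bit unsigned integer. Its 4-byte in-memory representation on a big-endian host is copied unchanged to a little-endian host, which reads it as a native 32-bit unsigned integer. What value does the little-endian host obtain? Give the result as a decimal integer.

Stored big-endian, the bytes at ascending addresses are 47 61 B9 07.
Read back as little-endian, the first byte is least significant, giving 0x07B96147.
0x07B96147 = 129589575.

129589575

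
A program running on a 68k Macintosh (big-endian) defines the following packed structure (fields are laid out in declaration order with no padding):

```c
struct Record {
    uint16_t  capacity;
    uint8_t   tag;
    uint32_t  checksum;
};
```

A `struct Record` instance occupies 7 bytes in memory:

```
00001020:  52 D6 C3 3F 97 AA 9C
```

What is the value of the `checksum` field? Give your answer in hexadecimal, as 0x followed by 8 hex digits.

`checksum` follows `capacity` (2 B), `tag` (1 B), so it starts at offset 2 + 1 = 3 and occupies 4 bytes.
Bytes at offsets 3..6: 3F 97 AA 9C.
Big-endian: lowest address holds the most-significant byte.
The bytes are already most-significant first: 0x3F97AA9C.

0x3F97AA9C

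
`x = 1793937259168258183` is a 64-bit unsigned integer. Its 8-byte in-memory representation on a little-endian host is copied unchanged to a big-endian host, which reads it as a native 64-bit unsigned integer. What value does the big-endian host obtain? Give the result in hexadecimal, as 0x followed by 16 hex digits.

1793937259168258183 in 64-bit hexadecimal is 0x18E5586EBA0FD887.
Stored little-endian, the bytes at ascending addresses are 87 D8 0F BA 6E 58 E5 18.
Read back as big-endian, the last byte is least significant, giving 0x87D80FBA6E58E518.

0x87D80FBA6E58E518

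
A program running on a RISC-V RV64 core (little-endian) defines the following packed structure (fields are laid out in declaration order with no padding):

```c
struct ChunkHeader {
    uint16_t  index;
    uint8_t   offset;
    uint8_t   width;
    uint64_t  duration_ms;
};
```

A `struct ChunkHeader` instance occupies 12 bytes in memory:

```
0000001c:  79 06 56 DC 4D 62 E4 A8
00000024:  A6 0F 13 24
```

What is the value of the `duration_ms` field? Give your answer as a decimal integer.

`duration_ms` follows `index` (2 B), `offset` (1 B), `width` (1 B), so it starts at offset 2 + 1 + 1 = 4 and occupies 8 bytes.
Bytes at offsets 4..11: 4D 62 E4 A8 A6 0F 13 24.
Little-endian: lowest address holds the least-significant byte.
Reassemble most-significant byte first: 24 13 0F A6 A8 E4 62 4D → 0x24130FA6A8E4624D.
0x24130FA6A8E4624D = 2599438618395435597.

2599438618395435597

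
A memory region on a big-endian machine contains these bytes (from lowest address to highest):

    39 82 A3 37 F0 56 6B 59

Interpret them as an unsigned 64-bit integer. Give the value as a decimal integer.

In big-endian order the high byte comes first in memory.
The bytes are already most-significant first: 0x3982A337F0566B59.
0x3982A337F0566B59 = 4144054067785001817.

4144054067785001817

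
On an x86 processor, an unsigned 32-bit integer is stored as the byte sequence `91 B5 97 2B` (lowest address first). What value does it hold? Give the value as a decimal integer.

731362705

Little-endian stores the least-significant byte at the lowest address.
Reassemble most-significant byte first: 2B 97 B5 91 → 0x2B97B591.
0x2B97B591 = 731362705.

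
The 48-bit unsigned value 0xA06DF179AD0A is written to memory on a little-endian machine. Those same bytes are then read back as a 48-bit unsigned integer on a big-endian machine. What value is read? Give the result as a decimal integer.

Stored little-endian, the bytes at ascending addresses are 0A AD 79 F1 6D A0.
Read back as big-endian, the last byte is least significant, giving 0x0AAD79F16DA0.
0x0AAD79F16DA0 = 11740191485344.

11740191485344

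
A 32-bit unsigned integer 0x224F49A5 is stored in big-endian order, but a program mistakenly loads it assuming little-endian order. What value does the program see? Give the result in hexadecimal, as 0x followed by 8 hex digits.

0xA5494F22

Stored big-endian, the bytes at ascending addresses are 22 4F 49 A5.
Read back as little-endian, the first byte is least significant, giving 0xA5494F22.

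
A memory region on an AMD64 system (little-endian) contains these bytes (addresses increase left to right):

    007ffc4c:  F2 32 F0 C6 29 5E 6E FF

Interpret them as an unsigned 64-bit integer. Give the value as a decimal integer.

18405752260634096370

Little-endian stores the least-significant byte at the lowest address.
Reassemble most-significant byte first: FF 6E 5E 29 C6 F0 32 F2 → 0xFF6E5E29C6F032F2.
0xFF6E5E29C6F032F2 = 18405752260634096370.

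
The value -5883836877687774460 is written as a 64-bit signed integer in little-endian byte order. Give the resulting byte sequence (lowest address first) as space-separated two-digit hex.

Two's complement of -5883836877687774460 in 64 bits: 5883836877687774460 = 0x51A7967762EC5CFC; invert → 0xAE5869889D13A303; add 1 → 0xAE5869889D13A304.
Split into bytes (most-significant first): AE 58 69 88 9D 13 A3 04.
Little-endian: lowest address holds the least-significant byte.
So at ascending addresses the bytes are 04 A3 13 9D 88 69 58 AE.

04 A3 13 9D 88 69 58 AE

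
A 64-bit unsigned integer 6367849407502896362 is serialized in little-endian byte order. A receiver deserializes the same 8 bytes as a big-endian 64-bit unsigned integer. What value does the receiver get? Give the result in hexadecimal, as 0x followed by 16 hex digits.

0xEA4C643D4C255F58

6367849407502896362 in 64-bit hexadecimal is 0x585F254C3D644CEA.
Stored little-endian, the bytes at ascending addresses are EA 4C 64 3D 4C 25 5F 58.
Read back as big-endian, the last byte is least significant, giving 0xEA4C643D4C255F58.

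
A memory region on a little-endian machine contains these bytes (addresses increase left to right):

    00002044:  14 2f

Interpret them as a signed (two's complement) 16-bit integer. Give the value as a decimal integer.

In little-endian order the low byte comes first in memory.
Reassemble most-significant byte first: 2F 14 → 0x2F14.
0x2F14 = 12052.

12052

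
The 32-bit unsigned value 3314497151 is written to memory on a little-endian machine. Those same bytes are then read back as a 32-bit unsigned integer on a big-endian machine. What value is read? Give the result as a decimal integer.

2134282181

3314497151 in 32-bit hexadecimal is 0xC58F367F.
Stored little-endian, the bytes at ascending addresses are 7F 36 8F C5.
Read back as big-endian, the last byte is least significant, giving 0x7F368FC5.
0x7F368FC5 = 2134282181.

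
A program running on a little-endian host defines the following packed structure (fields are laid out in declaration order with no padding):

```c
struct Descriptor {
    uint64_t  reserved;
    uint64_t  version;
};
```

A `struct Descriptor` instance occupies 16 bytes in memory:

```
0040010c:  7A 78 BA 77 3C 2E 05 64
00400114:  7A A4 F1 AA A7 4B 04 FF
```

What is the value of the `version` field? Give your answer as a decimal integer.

18375895563078050938

`version` follows `reserved` (8 bytes), so it starts at byte offset 8 and occupies 8 bytes.
Bytes at offsets 8..15: 7A A4 F1 AA A7 4B 04 FF.
In little-endian order the low byte comes first in memory.
Reassemble most-significant byte first: FF 04 4B A7 AA F1 A4 7A → 0xFF044BA7AAF1A47A.
0xFF044BA7AAF1A47A = 18375895563078050938.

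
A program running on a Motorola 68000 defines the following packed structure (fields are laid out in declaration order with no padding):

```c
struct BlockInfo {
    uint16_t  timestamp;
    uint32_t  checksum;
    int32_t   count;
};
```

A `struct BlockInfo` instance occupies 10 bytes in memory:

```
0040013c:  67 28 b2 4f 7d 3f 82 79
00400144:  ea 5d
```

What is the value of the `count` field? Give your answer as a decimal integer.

-2105939363

`count` follows `timestamp` (2 B), `checksum` (4 B), so it starts at offset 2 + 4 = 6 and occupies 4 bytes.
Bytes at offsets 6..9: 82 79 EA 5D.
Big-endian: lowest address holds the most-significant byte.
The bytes are already most-significant first: 0x8279EA5D.
Top bit is set, so as a signed 32-bit value this is 0x8279EA5D − 2^32 = -2105939363.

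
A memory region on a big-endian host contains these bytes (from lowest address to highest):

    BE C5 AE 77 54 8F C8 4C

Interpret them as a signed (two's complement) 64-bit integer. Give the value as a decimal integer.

Big-endian: lowest address holds the most-significant byte.
The bytes are already most-significant first: 0xBEC5AE77548FC84C.
Top bit is set, so as a signed 64-bit value this is 0xBEC5AE77548FC84C − 2^64 = -4700158808548194228.

-4700158808548194228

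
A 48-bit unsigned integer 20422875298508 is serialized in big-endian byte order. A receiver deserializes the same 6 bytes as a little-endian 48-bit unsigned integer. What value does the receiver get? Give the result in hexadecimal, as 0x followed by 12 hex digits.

0xCC3A3A129312

20422875298508 in 48-bit hexadecimal is 0x1293123A3ACC.
Stored big-endian, the bytes at ascending addresses are 12 93 12 3A 3A CC.
Read back as little-endian, the first byte is least significant, giving 0xCC3A3A129312.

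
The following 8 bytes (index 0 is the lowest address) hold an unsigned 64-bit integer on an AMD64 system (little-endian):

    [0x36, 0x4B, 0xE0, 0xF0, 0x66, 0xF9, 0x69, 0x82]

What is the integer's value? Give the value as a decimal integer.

9397316318008462134

Little-endian stores the least-significant byte at the lowest address.
Reassemble most-significant byte first: 82 69 F9 66 F0 E0 4B 36 → 0x8269F966F0E04B36.
0x8269F966F0E04B36 = 9397316318008462134.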